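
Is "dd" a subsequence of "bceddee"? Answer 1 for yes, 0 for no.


Check if "dd" is a subsequence of "bceddee"
Greedy scan:
  Position 0 ('b'): no match needed
  Position 1 ('c'): no match needed
  Position 2 ('e'): no match needed
  Position 3 ('d'): matches sub[0] = 'd'
  Position 4 ('d'): matches sub[1] = 'd'
  Position 5 ('e'): no match needed
  Position 6 ('e'): no match needed
All 2 characters matched => is a subsequence

1


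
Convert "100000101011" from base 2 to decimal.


Input: "100000101011" in base 2
Positional expansion:
  Digit '1' (value 1) x 2^11 = 2048
  Digit '0' (value 0) x 2^10 = 0
  Digit '0' (value 0) x 2^9 = 0
  Digit '0' (value 0) x 2^8 = 0
  Digit '0' (value 0) x 2^7 = 0
  Digit '0' (value 0) x 2^6 = 0
  Digit '1' (value 1) x 2^5 = 32
  Digit '0' (value 0) x 2^4 = 0
  Digit '1' (value 1) x 2^3 = 8
  Digit '0' (value 0) x 2^2 = 0
  Digit '1' (value 1) x 2^1 = 2
  Digit '1' (value 1) x 2^0 = 1
Sum = 2091

2091


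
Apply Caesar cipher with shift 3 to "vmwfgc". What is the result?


Caesar cipher: shift "vmwfgc" by 3
  'v' (pos 21) + 3 = pos 24 = 'y'
  'm' (pos 12) + 3 = pos 15 = 'p'
  'w' (pos 22) + 3 = pos 25 = 'z'
  'f' (pos 5) + 3 = pos 8 = 'i'
  'g' (pos 6) + 3 = pos 9 = 'j'
  'c' (pos 2) + 3 = pos 5 = 'f'
Result: ypzijf

ypzijf


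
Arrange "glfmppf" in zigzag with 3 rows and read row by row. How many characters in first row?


Zigzag "glfmppf" into 3 rows:
Placing characters:
  'g' => row 0
  'l' => row 1
  'f' => row 2
  'm' => row 1
  'p' => row 0
  'p' => row 1
  'f' => row 2
Rows:
  Row 0: "gp"
  Row 1: "lmp"
  Row 2: "ff"
First row length: 2

2


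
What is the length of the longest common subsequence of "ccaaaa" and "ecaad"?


LCS of "ccaaaa" and "ecaad"
DP table:
           e    c    a    a    d
      0    0    0    0    0    0
  c   0    0    1    1    1    1
  c   0    0    1    1    1    1
  a   0    0    1    2    2    2
  a   0    0    1    2    3    3
  a   0    0    1    2    3    3
  a   0    0    1    2    3    3
LCS length = dp[6][5] = 3

3


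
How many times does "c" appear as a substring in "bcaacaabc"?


Searching for "c" in "bcaacaabc"
Scanning each position:
  Position 0: "b" => no
  Position 1: "c" => MATCH
  Position 2: "a" => no
  Position 3: "a" => no
  Position 4: "c" => MATCH
  Position 5: "a" => no
  Position 6: "a" => no
  Position 7: "b" => no
  Position 8: "c" => MATCH
Total occurrences: 3

3


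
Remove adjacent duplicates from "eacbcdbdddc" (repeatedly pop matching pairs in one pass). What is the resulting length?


Input: eacbcdbdddc
Stack-based adjacent duplicate removal:
  Read 'e': push. Stack: e
  Read 'a': push. Stack: ea
  Read 'c': push. Stack: eac
  Read 'b': push. Stack: eacb
  Read 'c': push. Stack: eacbc
  Read 'd': push. Stack: eacbcd
  Read 'b': push. Stack: eacbcdb
  Read 'd': push. Stack: eacbcdbd
  Read 'd': matches stack top 'd' => pop. Stack: eacbcdb
  Read 'd': push. Stack: eacbcdbd
  Read 'c': push. Stack: eacbcdbdc
Final stack: "eacbcdbdc" (length 9)

9


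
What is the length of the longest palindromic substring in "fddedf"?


Input: "fddedf"
Checking substrings for palindromes:
  [2:5] "ded" (len 3) => palindrome
  [1:3] "dd" (len 2) => palindrome
Longest palindromic substring: "ded" with length 3

3


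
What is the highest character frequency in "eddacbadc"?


Input: eddacbadc
Character counts:
  'a': 2
  'b': 1
  'c': 2
  'd': 3
  'e': 1
Maximum frequency: 3

3


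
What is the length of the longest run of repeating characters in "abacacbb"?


Input: "abacacbb"
Scanning for longest run:
  Position 1 ('b'): new char, reset run to 1
  Position 2 ('a'): new char, reset run to 1
  Position 3 ('c'): new char, reset run to 1
  Position 4 ('a'): new char, reset run to 1
  Position 5 ('c'): new char, reset run to 1
  Position 6 ('b'): new char, reset run to 1
  Position 7 ('b'): continues run of 'b', length=2
Longest run: 'b' with length 2

2


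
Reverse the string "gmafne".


Input: gmafne
Reading characters right to left:
  Position 5: 'e'
  Position 4: 'n'
  Position 3: 'f'
  Position 2: 'a'
  Position 1: 'm'
  Position 0: 'g'
Reversed: enfamg

enfamg


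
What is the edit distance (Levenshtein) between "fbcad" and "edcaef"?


Computing edit distance: "fbcad" -> "edcaef"
DP table:
           e    d    c    a    e    f
      0    1    2    3    4    5    6
  f   1    1    2    3    4    5    5
  b   2    2    2    3    4    5    6
  c   3    3    3    2    3    4    5
  a   4    4    4    3    2    3    4
  d   5    5    4    4    3    3    4
Edit distance = dp[5][6] = 4

4


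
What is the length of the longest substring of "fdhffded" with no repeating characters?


Input: "fdhffded"
Sliding window (track last position of each char):
  Position 0 ('f'): window [0,0] length 1 -- new best
  Position 1 ('d'): window [0,1] length 2 -- new best
  Position 2 ('h'): window [0,2] length 3 -- new best
  Position 3 ('f'): repeat (last at 0), move window start to 1
  Position 3 ('f'): window [1,3] length 3
  Position 4 ('f'): repeat (last at 3), move window start to 4
  Position 4 ('f'): window [4,4] length 1
  Position 5 ('d'): window [4,5] length 2
  Position 6 ('e'): window [4,6] length 3
  Position 7 ('d'): repeat (last at 5), move window start to 6
  Position 7 ('d'): window [6,7] length 2
Longest substring with no repeats: "fdh" with length 3

3


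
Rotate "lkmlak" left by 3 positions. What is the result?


Input: "lkmlak", rotate left by 3
First 3 characters: "lkm"
Remaining characters: "lak"
Concatenate remaining + first: "lak" + "lkm" = "laklkm"

laklkm


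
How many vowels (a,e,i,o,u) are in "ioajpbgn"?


Input: ioajpbgn
Checking each character:
  'i' at position 0: vowel (running total: 1)
  'o' at position 1: vowel (running total: 2)
  'a' at position 2: vowel (running total: 3)
  'j' at position 3: consonant
  'p' at position 4: consonant
  'b' at position 5: consonant
  'g' at position 6: consonant
  'n' at position 7: consonant
Total vowels: 3

3


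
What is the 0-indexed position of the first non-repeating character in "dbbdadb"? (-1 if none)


Input: dbbdadb
Character frequencies:
  'a': 1
  'b': 3
  'd': 3
Scanning left to right for freq == 1:
  Position 0 ('d'): freq=3, skip
  Position 1 ('b'): freq=3, skip
  Position 2 ('b'): freq=3, skip
  Position 3 ('d'): freq=3, skip
  Position 4 ('a'): unique! => answer = 4

4


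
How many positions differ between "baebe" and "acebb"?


Comparing "baebe" and "acebb" position by position:
  Position 0: 'b' vs 'a' => DIFFER
  Position 1: 'a' vs 'c' => DIFFER
  Position 2: 'e' vs 'e' => same
  Position 3: 'b' vs 'b' => same
  Position 4: 'e' vs 'b' => DIFFER
Positions that differ: 3

3


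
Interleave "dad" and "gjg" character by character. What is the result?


Interleaving "dad" and "gjg":
  Position 0: 'd' from first, 'g' from second => "dg"
  Position 1: 'a' from first, 'j' from second => "aj"
  Position 2: 'd' from first, 'g' from second => "dg"
Result: dgajdg

dgajdg


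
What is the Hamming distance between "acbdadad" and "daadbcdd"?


Comparing "acbdadad" and "daadbcdd" position by position:
  Position 0: 'a' vs 'd' => differ
  Position 1: 'c' vs 'a' => differ
  Position 2: 'b' vs 'a' => differ
  Position 3: 'd' vs 'd' => same
  Position 4: 'a' vs 'b' => differ
  Position 5: 'd' vs 'c' => differ
  Position 6: 'a' vs 'd' => differ
  Position 7: 'd' vs 'd' => same
Total differences (Hamming distance): 6

6


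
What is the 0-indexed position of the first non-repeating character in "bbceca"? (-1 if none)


Input: bbceca
Character frequencies:
  'a': 1
  'b': 2
  'c': 2
  'e': 1
Scanning left to right for freq == 1:
  Position 0 ('b'): freq=2, skip
  Position 1 ('b'): freq=2, skip
  Position 2 ('c'): freq=2, skip
  Position 3 ('e'): unique! => answer = 3

3


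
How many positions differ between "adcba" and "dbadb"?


Comparing "adcba" and "dbadb" position by position:
  Position 0: 'a' vs 'd' => DIFFER
  Position 1: 'd' vs 'b' => DIFFER
  Position 2: 'c' vs 'a' => DIFFER
  Position 3: 'b' vs 'd' => DIFFER
  Position 4: 'a' vs 'b' => DIFFER
Positions that differ: 5

5


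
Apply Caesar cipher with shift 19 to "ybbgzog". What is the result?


Caesar cipher: shift "ybbgzog" by 19
  'y' (pos 24) + 19 = pos 17 = 'r'
  'b' (pos 1) + 19 = pos 20 = 'u'
  'b' (pos 1) + 19 = pos 20 = 'u'
  'g' (pos 6) + 19 = pos 25 = 'z'
  'z' (pos 25) + 19 = pos 18 = 's'
  'o' (pos 14) + 19 = pos 7 = 'h'
  'g' (pos 6) + 19 = pos 25 = 'z'
Result: ruuzshz

ruuzshz


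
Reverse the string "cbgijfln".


Input: cbgijfln
Reading characters right to left:
  Position 7: 'n'
  Position 6: 'l'
  Position 5: 'f'
  Position 4: 'j'
  Position 3: 'i'
  Position 2: 'g'
  Position 1: 'b'
  Position 0: 'c'
Reversed: nlfjigbc

nlfjigbc


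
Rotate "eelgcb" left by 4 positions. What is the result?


Input: "eelgcb", rotate left by 4
First 4 characters: "eelg"
Remaining characters: "cb"
Concatenate remaining + first: "cb" + "eelg" = "cbeelg"

cbeelg


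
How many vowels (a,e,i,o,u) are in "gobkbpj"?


Input: gobkbpj
Checking each character:
  'g' at position 0: consonant
  'o' at position 1: vowel (running total: 1)
  'b' at position 2: consonant
  'k' at position 3: consonant
  'b' at position 4: consonant
  'p' at position 5: consonant
  'j' at position 6: consonant
Total vowels: 1

1


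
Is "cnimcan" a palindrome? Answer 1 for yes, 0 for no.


Input: cnimcan
Reversed: nacminc
  Compare pos 0 ('c') with pos 6 ('n'): MISMATCH
  Compare pos 1 ('n') with pos 5 ('a'): MISMATCH
  Compare pos 2 ('i') with pos 4 ('c'): MISMATCH
Result: not a palindrome

0


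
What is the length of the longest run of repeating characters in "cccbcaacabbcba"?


Input: "cccbcaacabbcba"
Scanning for longest run:
  Position 1 ('c'): continues run of 'c', length=2
  Position 2 ('c'): continues run of 'c', length=3
  Position 3 ('b'): new char, reset run to 1
  Position 4 ('c'): new char, reset run to 1
  Position 5 ('a'): new char, reset run to 1
  Position 6 ('a'): continues run of 'a', length=2
  Position 7 ('c'): new char, reset run to 1
  Position 8 ('a'): new char, reset run to 1
  Position 9 ('b'): new char, reset run to 1
  Position 10 ('b'): continues run of 'b', length=2
  Position 11 ('c'): new char, reset run to 1
  Position 12 ('b'): new char, reset run to 1
  Position 13 ('a'): new char, reset run to 1
Longest run: 'c' with length 3

3


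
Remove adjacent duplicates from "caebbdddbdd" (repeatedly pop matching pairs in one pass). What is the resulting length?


Input: caebbdddbdd
Stack-based adjacent duplicate removal:
  Read 'c': push. Stack: c
  Read 'a': push. Stack: ca
  Read 'e': push. Stack: cae
  Read 'b': push. Stack: caeb
  Read 'b': matches stack top 'b' => pop. Stack: cae
  Read 'd': push. Stack: caed
  Read 'd': matches stack top 'd' => pop. Stack: cae
  Read 'd': push. Stack: caed
  Read 'b': push. Stack: caedb
  Read 'd': push. Stack: caedbd
  Read 'd': matches stack top 'd' => pop. Stack: caedb
Final stack: "caedb" (length 5)

5


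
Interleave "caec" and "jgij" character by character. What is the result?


Interleaving "caec" and "jgij":
  Position 0: 'c' from first, 'j' from second => "cj"
  Position 1: 'a' from first, 'g' from second => "ag"
  Position 2: 'e' from first, 'i' from second => "ei"
  Position 3: 'c' from first, 'j' from second => "cj"
Result: cjageicj

cjageicj


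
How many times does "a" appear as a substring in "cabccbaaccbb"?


Searching for "a" in "cabccbaaccbb"
Scanning each position:
  Position 0: "c" => no
  Position 1: "a" => MATCH
  Position 2: "b" => no
  Position 3: "c" => no
  Position 4: "c" => no
  Position 5: "b" => no
  Position 6: "a" => MATCH
  Position 7: "a" => MATCH
  Position 8: "c" => no
  Position 9: "c" => no
  Position 10: "b" => no
  Position 11: "b" => no
Total occurrences: 3

3


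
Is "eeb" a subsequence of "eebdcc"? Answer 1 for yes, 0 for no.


Check if "eeb" is a subsequence of "eebdcc"
Greedy scan:
  Position 0 ('e'): matches sub[0] = 'e'
  Position 1 ('e'): matches sub[1] = 'e'
  Position 2 ('b'): matches sub[2] = 'b'
  Position 3 ('d'): no match needed
  Position 4 ('c'): no match needed
  Position 5 ('c'): no match needed
All 3 characters matched => is a subsequence

1


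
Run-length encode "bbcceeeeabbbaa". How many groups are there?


Input: bbcceeeeabbbaa
Scanning for consecutive runs:
  Group 1: 'b' x 2 (positions 0-1)
  Group 2: 'c' x 2 (positions 2-3)
  Group 3: 'e' x 4 (positions 4-7)
  Group 4: 'a' x 1 (positions 8-8)
  Group 5: 'b' x 3 (positions 9-11)
  Group 6: 'a' x 2 (positions 12-13)
Total groups: 6

6


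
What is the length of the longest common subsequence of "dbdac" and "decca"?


LCS of "dbdac" and "decca"
DP table:
           d    e    c    c    a
      0    0    0    0    0    0
  d   0    1    1    1    1    1
  b   0    1    1    1    1    1
  d   0    1    1    1    1    1
  a   0    1    1    1    1    2
  c   0    1    1    2    2    2
LCS length = dp[5][5] = 2

2


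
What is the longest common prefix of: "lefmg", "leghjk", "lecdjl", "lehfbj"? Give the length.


Words: lefmg, leghjk, lecdjl, lehfbj
  Position 0: all 'l' => match
  Position 1: all 'e' => match
  Position 2: ('f', 'g', 'c', 'h') => mismatch, stop
LCP = "le" (length 2)

2


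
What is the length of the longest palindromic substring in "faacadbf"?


Input: "faacadbf"
Checking substrings for palindromes:
  [2:5] "aca" (len 3) => palindrome
  [1:3] "aa" (len 2) => palindrome
Longest palindromic substring: "aca" with length 3

3


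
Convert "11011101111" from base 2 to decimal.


Input: "11011101111" in base 2
Positional expansion:
  Digit '1' (value 1) x 2^10 = 1024
  Digit '1' (value 1) x 2^9 = 512
  Digit '0' (value 0) x 2^8 = 0
  Digit '1' (value 1) x 2^7 = 128
  Digit '1' (value 1) x 2^6 = 64
  Digit '1' (value 1) x 2^5 = 32
  Digit '0' (value 0) x 2^4 = 0
  Digit '1' (value 1) x 2^3 = 8
  Digit '1' (value 1) x 2^2 = 4
  Digit '1' (value 1) x 2^1 = 2
  Digit '1' (value 1) x 2^0 = 1
Sum = 1775

1775


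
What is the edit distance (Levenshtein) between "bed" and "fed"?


Computing edit distance: "bed" -> "fed"
DP table:
           f    e    d
      0    1    2    3
  b   1    1    2    3
  e   2    2    1    2
  d   3    3    2    1
Edit distance = dp[3][3] = 1

1


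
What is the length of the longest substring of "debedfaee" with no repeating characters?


Input: "debedfaee"
Sliding window (track last position of each char):
  Position 0 ('d'): window [0,0] length 1 -- new best
  Position 1 ('e'): window [0,1] length 2 -- new best
  Position 2 ('b'): window [0,2] length 3 -- new best
  Position 3 ('e'): repeat (last at 1), move window start to 2
  Position 3 ('e'): window [2,3] length 2
  Position 4 ('d'): window [2,4] length 3
  Position 5 ('f'): window [2,5] length 4 -- new best
  Position 6 ('a'): window [2,6] length 5 -- new best
  Position 7 ('e'): repeat (last at 3), move window start to 4
  Position 7 ('e'): window [4,7] length 4
  Position 8 ('e'): repeat (last at 7), move window start to 8
  Position 8 ('e'): window [8,8] length 1
Longest substring with no repeats: "bedfa" with length 5

5


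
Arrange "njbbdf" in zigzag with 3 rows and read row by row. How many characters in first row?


Zigzag "njbbdf" into 3 rows:
Placing characters:
  'n' => row 0
  'j' => row 1
  'b' => row 2
  'b' => row 1
  'd' => row 0
  'f' => row 1
Rows:
  Row 0: "nd"
  Row 1: "jbf"
  Row 2: "b"
First row length: 2

2


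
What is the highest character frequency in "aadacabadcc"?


Input: aadacabadcc
Character counts:
  'a': 5
  'b': 1
  'c': 3
  'd': 2
Maximum frequency: 5

5


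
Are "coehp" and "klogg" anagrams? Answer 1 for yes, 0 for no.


Strings: "coehp", "klogg"
Sorted first:  cehop
Sorted second: ggklo
Differ at position 0: 'c' vs 'g' => not anagrams

0


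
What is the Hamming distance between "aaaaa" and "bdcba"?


Comparing "aaaaa" and "bdcba" position by position:
  Position 0: 'a' vs 'b' => differ
  Position 1: 'a' vs 'd' => differ
  Position 2: 'a' vs 'c' => differ
  Position 3: 'a' vs 'b' => differ
  Position 4: 'a' vs 'a' => same
Total differences (Hamming distance): 4

4


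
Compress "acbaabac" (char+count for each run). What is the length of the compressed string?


Input: acbaabac
Runs:
  'a' x 1 => "a1"
  'c' x 1 => "c1"
  'b' x 1 => "b1"
  'a' x 2 => "a2"
  'b' x 1 => "b1"
  'a' x 1 => "a1"
  'c' x 1 => "c1"
Compressed: "a1c1b1a2b1a1c1"
Compressed length: 14

14


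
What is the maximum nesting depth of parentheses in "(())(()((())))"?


Input: "(())(()((())))"
Tracking depth:
  Position 0 '(': depth becomes 1
  Position 1 '(': depth becomes 2
  Position 2 ')': depth becomes 1
  Position 3 ')': depth becomes 0
  Position 4 '(': depth becomes 1
  Position 5 '(': depth becomes 2
  Position 6 ')': depth becomes 1
  Position 7 '(': depth becomes 2
  Position 8 '(': depth becomes 3
  Position 9 '(': depth becomes 4
  Position 10 ')': depth becomes 3
  Position 11 ')': depth becomes 2
  Position 12 ')': depth becomes 1
  Position 13 ')': depth becomes 0
Maximum depth reached: 4

4


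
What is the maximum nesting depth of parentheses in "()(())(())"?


Input: "()(())(())"
Tracking depth:
  Position 0 '(': depth becomes 1
  Position 1 ')': depth becomes 0
  Position 2 '(': depth becomes 1
  Position 3 '(': depth becomes 2
  Position 4 ')': depth becomes 1
  Position 5 ')': depth becomes 0
  Position 6 '(': depth becomes 1
  Position 7 '(': depth becomes 2
  Position 8 ')': depth becomes 1
  Position 9 ')': depth becomes 0
Maximum depth reached: 2

2


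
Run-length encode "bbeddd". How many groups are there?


Input: bbeddd
Scanning for consecutive runs:
  Group 1: 'b' x 2 (positions 0-1)
  Group 2: 'e' x 1 (positions 2-2)
  Group 3: 'd' x 3 (positions 3-5)
Total groups: 3

3


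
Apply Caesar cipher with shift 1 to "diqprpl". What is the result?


Caesar cipher: shift "diqprpl" by 1
  'd' (pos 3) + 1 = pos 4 = 'e'
  'i' (pos 8) + 1 = pos 9 = 'j'
  'q' (pos 16) + 1 = pos 17 = 'r'
  'p' (pos 15) + 1 = pos 16 = 'q'
  'r' (pos 17) + 1 = pos 18 = 's'
  'p' (pos 15) + 1 = pos 16 = 'q'
  'l' (pos 11) + 1 = pos 12 = 'm'
Result: ejrqsqm

ejrqsqm


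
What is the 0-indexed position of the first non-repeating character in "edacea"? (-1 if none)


Input: edacea
Character frequencies:
  'a': 2
  'c': 1
  'd': 1
  'e': 2
Scanning left to right for freq == 1:
  Position 0 ('e'): freq=2, skip
  Position 1 ('d'): unique! => answer = 1

1


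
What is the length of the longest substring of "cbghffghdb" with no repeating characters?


Input: "cbghffghdb"
Sliding window (track last position of each char):
  Position 0 ('c'): window [0,0] length 1 -- new best
  Position 1 ('b'): window [0,1] length 2 -- new best
  Position 2 ('g'): window [0,2] length 3 -- new best
  Position 3 ('h'): window [0,3] length 4 -- new best
  Position 4 ('f'): window [0,4] length 5 -- new best
  Position 5 ('f'): repeat (last at 4), move window start to 5
  Position 5 ('f'): window [5,5] length 1
  Position 6 ('g'): window [5,6] length 2
  Position 7 ('h'): window [5,7] length 3
  Position 8 ('d'): window [5,8] length 4
  Position 9 ('b'): window [5,9] length 5
Longest substring with no repeats: "cbghf" with length 5

5


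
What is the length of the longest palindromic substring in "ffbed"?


Input: "ffbed"
Checking substrings for palindromes:
  [0:2] "ff" (len 2) => palindrome
Longest palindromic substring: "ff" with length 2

2


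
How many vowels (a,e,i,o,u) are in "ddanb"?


Input: ddanb
Checking each character:
  'd' at position 0: consonant
  'd' at position 1: consonant
  'a' at position 2: vowel (running total: 1)
  'n' at position 3: consonant
  'b' at position 4: consonant
Total vowels: 1

1


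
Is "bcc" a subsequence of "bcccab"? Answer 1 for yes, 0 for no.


Check if "bcc" is a subsequence of "bcccab"
Greedy scan:
  Position 0 ('b'): matches sub[0] = 'b'
  Position 1 ('c'): matches sub[1] = 'c'
  Position 2 ('c'): matches sub[2] = 'c'
  Position 3 ('c'): no match needed
  Position 4 ('a'): no match needed
  Position 5 ('b'): no match needed
All 3 characters matched => is a subsequence

1


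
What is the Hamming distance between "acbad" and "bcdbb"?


Comparing "acbad" and "bcdbb" position by position:
  Position 0: 'a' vs 'b' => differ
  Position 1: 'c' vs 'c' => same
  Position 2: 'b' vs 'd' => differ
  Position 3: 'a' vs 'b' => differ
  Position 4: 'd' vs 'b' => differ
Total differences (Hamming distance): 4

4


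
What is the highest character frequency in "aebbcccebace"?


Input: aebbcccebace
Character counts:
  'a': 2
  'b': 3
  'c': 4
  'e': 3
Maximum frequency: 4

4


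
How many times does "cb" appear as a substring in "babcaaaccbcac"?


Searching for "cb" in "babcaaaccbcac"
Scanning each position:
  Position 0: "ba" => no
  Position 1: "ab" => no
  Position 2: "bc" => no
  Position 3: "ca" => no
  Position 4: "aa" => no
  Position 5: "aa" => no
  Position 6: "ac" => no
  Position 7: "cc" => no
  Position 8: "cb" => MATCH
  Position 9: "bc" => no
  Position 10: "ca" => no
  Position 11: "ac" => no
Total occurrences: 1

1


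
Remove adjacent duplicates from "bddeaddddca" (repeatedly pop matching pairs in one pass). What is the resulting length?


Input: bddeaddddca
Stack-based adjacent duplicate removal:
  Read 'b': push. Stack: b
  Read 'd': push. Stack: bd
  Read 'd': matches stack top 'd' => pop. Stack: b
  Read 'e': push. Stack: be
  Read 'a': push. Stack: bea
  Read 'd': push. Stack: bead
  Read 'd': matches stack top 'd' => pop. Stack: bea
  Read 'd': push. Stack: bead
  Read 'd': matches stack top 'd' => pop. Stack: bea
  Read 'c': push. Stack: beac
  Read 'a': push. Stack: beaca
Final stack: "beaca" (length 5)

5


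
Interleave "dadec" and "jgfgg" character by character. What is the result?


Interleaving "dadec" and "jgfgg":
  Position 0: 'd' from first, 'j' from second => "dj"
  Position 1: 'a' from first, 'g' from second => "ag"
  Position 2: 'd' from first, 'f' from second => "df"
  Position 3: 'e' from first, 'g' from second => "eg"
  Position 4: 'c' from first, 'g' from second => "cg"
Result: djagdfegcg

djagdfegcg


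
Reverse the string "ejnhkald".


Input: ejnhkald
Reading characters right to left:
  Position 7: 'd'
  Position 6: 'l'
  Position 5: 'a'
  Position 4: 'k'
  Position 3: 'h'
  Position 2: 'n'
  Position 1: 'j'
  Position 0: 'e'
Reversed: dlakhnje

dlakhnje


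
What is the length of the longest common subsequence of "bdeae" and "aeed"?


LCS of "bdeae" and "aeed"
DP table:
           a    e    e    d
      0    0    0    0    0
  b   0    0    0    0    0
  d   0    0    0    0    1
  e   0    0    1    1    1
  a   0    1    1    1    1
  e   0    1    2    2    2
LCS length = dp[5][4] = 2

2


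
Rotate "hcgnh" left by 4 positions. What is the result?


Input: "hcgnh", rotate left by 4
First 4 characters: "hcgn"
Remaining characters: "h"
Concatenate remaining + first: "h" + "hcgn" = "hhcgn"

hhcgn


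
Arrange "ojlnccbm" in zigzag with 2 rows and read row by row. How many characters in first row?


Zigzag "ojlnccbm" into 2 rows:
Placing characters:
  'o' => row 0
  'j' => row 1
  'l' => row 0
  'n' => row 1
  'c' => row 0
  'c' => row 1
  'b' => row 0
  'm' => row 1
Rows:
  Row 0: "olcb"
  Row 1: "jncm"
First row length: 4

4


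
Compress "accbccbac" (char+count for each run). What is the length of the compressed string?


Input: accbccbac
Runs:
  'a' x 1 => "a1"
  'c' x 2 => "c2"
  'b' x 1 => "b1"
  'c' x 2 => "c2"
  'b' x 1 => "b1"
  'a' x 1 => "a1"
  'c' x 1 => "c1"
Compressed: "a1c2b1c2b1a1c1"
Compressed length: 14

14


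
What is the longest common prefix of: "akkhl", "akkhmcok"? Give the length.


Words: akkhl, akkhmcok
  Position 0: all 'a' => match
  Position 1: all 'k' => match
  Position 2: all 'k' => match
  Position 3: all 'h' => match
  Position 4: ('l', 'm') => mismatch, stop
LCP = "akkh" (length 4)

4


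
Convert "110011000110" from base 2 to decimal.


Input: "110011000110" in base 2
Positional expansion:
  Digit '1' (value 1) x 2^11 = 2048
  Digit '1' (value 1) x 2^10 = 1024
  Digit '0' (value 0) x 2^9 = 0
  Digit '0' (value 0) x 2^8 = 0
  Digit '1' (value 1) x 2^7 = 128
  Digit '1' (value 1) x 2^6 = 64
  Digit '0' (value 0) x 2^5 = 0
  Digit '0' (value 0) x 2^4 = 0
  Digit '0' (value 0) x 2^3 = 0
  Digit '1' (value 1) x 2^2 = 4
  Digit '1' (value 1) x 2^1 = 2
  Digit '0' (value 0) x 2^0 = 0
Sum = 3270

3270


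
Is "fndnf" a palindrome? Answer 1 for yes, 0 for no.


Input: fndnf
Reversed: fndnf
  Compare pos 0 ('f') with pos 4 ('f'): match
  Compare pos 1 ('n') with pos 3 ('n'): match
Result: palindrome

1


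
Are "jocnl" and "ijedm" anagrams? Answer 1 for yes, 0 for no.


Strings: "jocnl", "ijedm"
Sorted first:  cjlno
Sorted second: deijm
Differ at position 0: 'c' vs 'd' => not anagrams

0


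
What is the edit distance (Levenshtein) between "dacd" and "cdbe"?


Computing edit distance: "dacd" -> "cdbe"
DP table:
           c    d    b    e
      0    1    2    3    4
  d   1    1    1    2    3
  a   2    2    2    2    3
  c   3    2    3    3    3
  d   4    3    2    3    4
Edit distance = dp[4][4] = 4

4


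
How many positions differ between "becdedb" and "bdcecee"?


Comparing "becdedb" and "bdcecee" position by position:
  Position 0: 'b' vs 'b' => same
  Position 1: 'e' vs 'd' => DIFFER
  Position 2: 'c' vs 'c' => same
  Position 3: 'd' vs 'e' => DIFFER
  Position 4: 'e' vs 'c' => DIFFER
  Position 5: 'd' vs 'e' => DIFFER
  Position 6: 'b' vs 'e' => DIFFER
Positions that differ: 5

5


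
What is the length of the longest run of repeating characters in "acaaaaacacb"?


Input: "acaaaaacacb"
Scanning for longest run:
  Position 1 ('c'): new char, reset run to 1
  Position 2 ('a'): new char, reset run to 1
  Position 3 ('a'): continues run of 'a', length=2
  Position 4 ('a'): continues run of 'a', length=3
  Position 5 ('a'): continues run of 'a', length=4
  Position 6 ('a'): continues run of 'a', length=5
  Position 7 ('c'): new char, reset run to 1
  Position 8 ('a'): new char, reset run to 1
  Position 9 ('c'): new char, reset run to 1
  Position 10 ('b'): new char, reset run to 1
Longest run: 'a' with length 5

5


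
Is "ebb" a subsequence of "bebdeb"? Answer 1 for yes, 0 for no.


Check if "ebb" is a subsequence of "bebdeb"
Greedy scan:
  Position 0 ('b'): no match needed
  Position 1 ('e'): matches sub[0] = 'e'
  Position 2 ('b'): matches sub[1] = 'b'
  Position 3 ('d'): no match needed
  Position 4 ('e'): no match needed
  Position 5 ('b'): matches sub[2] = 'b'
All 3 characters matched => is a subsequence

1


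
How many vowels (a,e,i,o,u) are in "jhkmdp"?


Input: jhkmdp
Checking each character:
  'j' at position 0: consonant
  'h' at position 1: consonant
  'k' at position 2: consonant
  'm' at position 3: consonant
  'd' at position 4: consonant
  'p' at position 5: consonant
Total vowels: 0

0


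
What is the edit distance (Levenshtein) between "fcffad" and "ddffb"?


Computing edit distance: "fcffad" -> "ddffb"
DP table:
           d    d    f    f    b
      0    1    2    3    4    5
  f   1    1    2    2    3    4
  c   2    2    2    3    3    4
  f   3    3    3    2    3    4
  f   4    4    4    3    2    3
  a   5    5    5    4    3    3
  d   6    5    5    5    4    4
Edit distance = dp[6][5] = 4

4


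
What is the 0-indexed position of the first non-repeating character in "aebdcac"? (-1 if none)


Input: aebdcac
Character frequencies:
  'a': 2
  'b': 1
  'c': 2
  'd': 1
  'e': 1
Scanning left to right for freq == 1:
  Position 0 ('a'): freq=2, skip
  Position 1 ('e'): unique! => answer = 1

1


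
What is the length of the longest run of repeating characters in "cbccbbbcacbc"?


Input: "cbccbbbcacbc"
Scanning for longest run:
  Position 1 ('b'): new char, reset run to 1
  Position 2 ('c'): new char, reset run to 1
  Position 3 ('c'): continues run of 'c', length=2
  Position 4 ('b'): new char, reset run to 1
  Position 5 ('b'): continues run of 'b', length=2
  Position 6 ('b'): continues run of 'b', length=3
  Position 7 ('c'): new char, reset run to 1
  Position 8 ('a'): new char, reset run to 1
  Position 9 ('c'): new char, reset run to 1
  Position 10 ('b'): new char, reset run to 1
  Position 11 ('c'): new char, reset run to 1
Longest run: 'b' with length 3

3


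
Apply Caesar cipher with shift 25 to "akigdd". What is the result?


Caesar cipher: shift "akigdd" by 25
  'a' (pos 0) + 25 = pos 25 = 'z'
  'k' (pos 10) + 25 = pos 9 = 'j'
  'i' (pos 8) + 25 = pos 7 = 'h'
  'g' (pos 6) + 25 = pos 5 = 'f'
  'd' (pos 3) + 25 = pos 2 = 'c'
  'd' (pos 3) + 25 = pos 2 = 'c'
Result: zjhfcc

zjhfcc


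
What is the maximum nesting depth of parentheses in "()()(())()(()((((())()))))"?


Input: "()()(())()(()((((())()))))"
Tracking depth:
  Position 0 '(': depth becomes 1
  Position 1 ')': depth becomes 0
  Position 2 '(': depth becomes 1
  Position 3 ')': depth becomes 0
  Position 4 '(': depth becomes 1
  Position 5 '(': depth becomes 2
  Position 6 ')': depth becomes 1
  Position 7 ')': depth becomes 0
  Position 8 '(': depth becomes 1
  Position 9 ')': depth becomes 0
  Position 10 '(': depth becomes 1
  Position 11 '(': depth becomes 2
  Position 12 ')': depth becomes 1
  Position 13 '(': depth becomes 2
  Position 14 '(': depth becomes 3
  Position 15 '(': depth becomes 4
  Position 16 '(': depth becomes 5
  Position 17 '(': depth becomes 6
  Position 18 ')': depth becomes 5
  Position 19 ')': depth becomes 4
  Position 20 '(': depth becomes 5
  Position 21 ')': depth becomes 4
  Position 22 ')': depth becomes 3
  Position 23 ')': depth becomes 2
  Position 24 ')': depth becomes 1
  Position 25 ')': depth becomes 0
Maximum depth reached: 6

6


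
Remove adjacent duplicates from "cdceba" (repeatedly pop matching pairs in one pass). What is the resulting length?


Input: cdceba
Stack-based adjacent duplicate removal:
  Read 'c': push. Stack: c
  Read 'd': push. Stack: cd
  Read 'c': push. Stack: cdc
  Read 'e': push. Stack: cdce
  Read 'b': push. Stack: cdceb
  Read 'a': push. Stack: cdceba
Final stack: "cdceba" (length 6)

6


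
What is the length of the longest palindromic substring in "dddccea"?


Input: "dddccea"
Checking substrings for palindromes:
  [0:3] "ddd" (len 3) => palindrome
  [0:2] "dd" (len 2) => palindrome
  [1:3] "dd" (len 2) => palindrome
  [3:5] "cc" (len 2) => palindrome
Longest palindromic substring: "ddd" with length 3

3


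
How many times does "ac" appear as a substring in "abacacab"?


Searching for "ac" in "abacacab"
Scanning each position:
  Position 0: "ab" => no
  Position 1: "ba" => no
  Position 2: "ac" => MATCH
  Position 3: "ca" => no
  Position 4: "ac" => MATCH
  Position 5: "ca" => no
  Position 6: "ab" => no
Total occurrences: 2

2


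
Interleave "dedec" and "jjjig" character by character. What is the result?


Interleaving "dedec" and "jjjig":
  Position 0: 'd' from first, 'j' from second => "dj"
  Position 1: 'e' from first, 'j' from second => "ej"
  Position 2: 'd' from first, 'j' from second => "dj"
  Position 3: 'e' from first, 'i' from second => "ei"
  Position 4: 'c' from first, 'g' from second => "cg"
Result: djejdjeicg

djejdjeicg


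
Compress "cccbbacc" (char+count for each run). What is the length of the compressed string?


Input: cccbbacc
Runs:
  'c' x 3 => "c3"
  'b' x 2 => "b2"
  'a' x 1 => "a1"
  'c' x 2 => "c2"
Compressed: "c3b2a1c2"
Compressed length: 8

8


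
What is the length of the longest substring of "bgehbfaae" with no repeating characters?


Input: "bgehbfaae"
Sliding window (track last position of each char):
  Position 0 ('b'): window [0,0] length 1 -- new best
  Position 1 ('g'): window [0,1] length 2 -- new best
  Position 2 ('e'): window [0,2] length 3 -- new best
  Position 3 ('h'): window [0,3] length 4 -- new best
  Position 4 ('b'): repeat (last at 0), move window start to 1
  Position 4 ('b'): window [1,4] length 4
  Position 5 ('f'): window [1,5] length 5 -- new best
  Position 6 ('a'): window [1,6] length 6 -- new best
  Position 7 ('a'): repeat (last at 6), move window start to 7
  Position 7 ('a'): window [7,7] length 1
  Position 8 ('e'): window [7,8] length 2
Longest substring with no repeats: "gehbfa" with length 6

6


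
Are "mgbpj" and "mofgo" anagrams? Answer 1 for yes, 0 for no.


Strings: "mgbpj", "mofgo"
Sorted first:  bgjmp
Sorted second: fgmoo
Differ at position 0: 'b' vs 'f' => not anagrams

0


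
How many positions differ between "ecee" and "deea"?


Comparing "ecee" and "deea" position by position:
  Position 0: 'e' vs 'd' => DIFFER
  Position 1: 'c' vs 'e' => DIFFER
  Position 2: 'e' vs 'e' => same
  Position 3: 'e' vs 'a' => DIFFER
Positions that differ: 3

3


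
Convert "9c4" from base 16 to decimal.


Input: "9c4" in base 16
Positional expansion:
  Digit '9' (value 9) x 16^2 = 2304
  Digit 'c' (value 12) x 16^1 = 192
  Digit '4' (value 4) x 16^0 = 4
Sum = 2500

2500


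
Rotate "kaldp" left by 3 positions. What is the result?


Input: "kaldp", rotate left by 3
First 3 characters: "kal"
Remaining characters: "dp"
Concatenate remaining + first: "dp" + "kal" = "dpkal"

dpkal


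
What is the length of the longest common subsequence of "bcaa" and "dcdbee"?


LCS of "bcaa" and "dcdbee"
DP table:
           d    c    d    b    e    e
      0    0    0    0    0    0    0
  b   0    0    0    0    1    1    1
  c   0    0    1    1    1    1    1
  a   0    0    1    1    1    1    1
  a   0    0    1    1    1    1    1
LCS length = dp[4][6] = 1

1


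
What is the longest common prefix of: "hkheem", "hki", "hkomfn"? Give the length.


Words: hkheem, hki, hkomfn
  Position 0: all 'h' => match
  Position 1: all 'k' => match
  Position 2: ('h', 'i', 'o') => mismatch, stop
LCP = "hk" (length 2)

2


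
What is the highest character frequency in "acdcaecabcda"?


Input: acdcaecabcda
Character counts:
  'a': 4
  'b': 1
  'c': 4
  'd': 2
  'e': 1
Maximum frequency: 4

4


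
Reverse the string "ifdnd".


Input: ifdnd
Reading characters right to left:
  Position 4: 'd'
  Position 3: 'n'
  Position 2: 'd'
  Position 1: 'f'
  Position 0: 'i'
Reversed: dndfi

dndfi


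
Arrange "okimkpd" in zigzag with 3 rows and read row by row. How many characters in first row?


Zigzag "okimkpd" into 3 rows:
Placing characters:
  'o' => row 0
  'k' => row 1
  'i' => row 2
  'm' => row 1
  'k' => row 0
  'p' => row 1
  'd' => row 2
Rows:
  Row 0: "ok"
  Row 1: "kmp"
  Row 2: "id"
First row length: 2

2


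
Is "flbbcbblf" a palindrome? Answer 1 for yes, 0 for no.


Input: flbbcbblf
Reversed: flbbcbblf
  Compare pos 0 ('f') with pos 8 ('f'): match
  Compare pos 1 ('l') with pos 7 ('l'): match
  Compare pos 2 ('b') with pos 6 ('b'): match
  Compare pos 3 ('b') with pos 5 ('b'): match
Result: palindrome

1


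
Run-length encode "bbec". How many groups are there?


Input: bbec
Scanning for consecutive runs:
  Group 1: 'b' x 2 (positions 0-1)
  Group 2: 'e' x 1 (positions 2-2)
  Group 3: 'c' x 1 (positions 3-3)
Total groups: 3

3


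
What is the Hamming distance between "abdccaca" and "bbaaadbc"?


Comparing "abdccaca" and "bbaaadbc" position by position:
  Position 0: 'a' vs 'b' => differ
  Position 1: 'b' vs 'b' => same
  Position 2: 'd' vs 'a' => differ
  Position 3: 'c' vs 'a' => differ
  Position 4: 'c' vs 'a' => differ
  Position 5: 'a' vs 'd' => differ
  Position 6: 'c' vs 'b' => differ
  Position 7: 'a' vs 'c' => differ
Total differences (Hamming distance): 7

7


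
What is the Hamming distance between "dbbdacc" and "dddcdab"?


Comparing "dbbdacc" and "dddcdab" position by position:
  Position 0: 'd' vs 'd' => same
  Position 1: 'b' vs 'd' => differ
  Position 2: 'b' vs 'd' => differ
  Position 3: 'd' vs 'c' => differ
  Position 4: 'a' vs 'd' => differ
  Position 5: 'c' vs 'a' => differ
  Position 6: 'c' vs 'b' => differ
Total differences (Hamming distance): 6

6


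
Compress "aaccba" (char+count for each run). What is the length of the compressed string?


Input: aaccba
Runs:
  'a' x 2 => "a2"
  'c' x 2 => "c2"
  'b' x 1 => "b1"
  'a' x 1 => "a1"
Compressed: "a2c2b1a1"
Compressed length: 8

8


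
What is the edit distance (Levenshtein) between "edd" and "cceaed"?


Computing edit distance: "edd" -> "cceaed"
DP table:
           c    c    e    a    e    d
      0    1    2    3    4    5    6
  e   1    1    2    2    3    4    5
  d   2    2    2    3    3    4    4
  d   3    3    3    3    4    4    4
Edit distance = dp[3][6] = 4

4


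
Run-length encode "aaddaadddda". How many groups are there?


Input: aaddaadddda
Scanning for consecutive runs:
  Group 1: 'a' x 2 (positions 0-1)
  Group 2: 'd' x 2 (positions 2-3)
  Group 3: 'a' x 2 (positions 4-5)
  Group 4: 'd' x 4 (positions 6-9)
  Group 5: 'a' x 1 (positions 10-10)
Total groups: 5

5


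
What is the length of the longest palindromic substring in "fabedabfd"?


Input: "fabedabfd"
Checking substrings for palindromes:
  No multi-char palindromic substrings found
Longest palindromic substring: "f" with length 1

1


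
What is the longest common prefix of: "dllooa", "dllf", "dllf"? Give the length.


Words: dllooa, dllf, dllf
  Position 0: all 'd' => match
  Position 1: all 'l' => match
  Position 2: all 'l' => match
  Position 3: ('o', 'f', 'f') => mismatch, stop
LCP = "dll" (length 3)

3


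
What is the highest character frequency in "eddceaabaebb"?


Input: eddceaabaebb
Character counts:
  'a': 3
  'b': 3
  'c': 1
  'd': 2
  'e': 3
Maximum frequency: 3

3


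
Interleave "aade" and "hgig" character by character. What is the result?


Interleaving "aade" and "hgig":
  Position 0: 'a' from first, 'h' from second => "ah"
  Position 1: 'a' from first, 'g' from second => "ag"
  Position 2: 'd' from first, 'i' from second => "di"
  Position 3: 'e' from first, 'g' from second => "eg"
Result: ahagdieg

ahagdieg


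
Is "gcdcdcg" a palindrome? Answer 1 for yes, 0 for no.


Input: gcdcdcg
Reversed: gcdcdcg
  Compare pos 0 ('g') with pos 6 ('g'): match
  Compare pos 1 ('c') with pos 5 ('c'): match
  Compare pos 2 ('d') with pos 4 ('d'): match
Result: palindrome

1


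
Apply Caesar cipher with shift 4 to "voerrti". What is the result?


Caesar cipher: shift "voerrti" by 4
  'v' (pos 21) + 4 = pos 25 = 'z'
  'o' (pos 14) + 4 = pos 18 = 's'
  'e' (pos 4) + 4 = pos 8 = 'i'
  'r' (pos 17) + 4 = pos 21 = 'v'
  'r' (pos 17) + 4 = pos 21 = 'v'
  't' (pos 19) + 4 = pos 23 = 'x'
  'i' (pos 8) + 4 = pos 12 = 'm'
Result: zsivvxm

zsivvxm


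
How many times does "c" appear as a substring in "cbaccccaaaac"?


Searching for "c" in "cbaccccaaaac"
Scanning each position:
  Position 0: "c" => MATCH
  Position 1: "b" => no
  Position 2: "a" => no
  Position 3: "c" => MATCH
  Position 4: "c" => MATCH
  Position 5: "c" => MATCH
  Position 6: "c" => MATCH
  Position 7: "a" => no
  Position 8: "a" => no
  Position 9: "a" => no
  Position 10: "a" => no
  Position 11: "c" => MATCH
Total occurrences: 6

6


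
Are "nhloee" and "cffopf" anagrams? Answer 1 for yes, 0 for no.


Strings: "nhloee", "cffopf"
Sorted first:  eehlno
Sorted second: cfffop
Differ at position 0: 'e' vs 'c' => not anagrams

0


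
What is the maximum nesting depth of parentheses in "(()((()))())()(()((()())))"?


Input: "(()((()))())()(()((()())))"
Tracking depth:
  Position 0 '(': depth becomes 1
  Position 1 '(': depth becomes 2
  Position 2 ')': depth becomes 1
  Position 3 '(': depth becomes 2
  Position 4 '(': depth becomes 3
  Position 5 '(': depth becomes 4
  Position 6 ')': depth becomes 3
  Position 7 ')': depth becomes 2
  Position 8 ')': depth becomes 1
  Position 9 '(': depth becomes 2
  Position 10 ')': depth becomes 1
  Position 11 ')': depth becomes 0
  Position 12 '(': depth becomes 1
  Position 13 ')': depth becomes 0
  Position 14 '(': depth becomes 1
  Position 15 '(': depth becomes 2
  Position 16 ')': depth becomes 1
  Position 17 '(': depth becomes 2
  Position 18 '(': depth becomes 3
  Position 19 '(': depth becomes 4
  Position 20 ')': depth becomes 3
  Position 21 '(': depth becomes 4
  Position 22 ')': depth becomes 3
  Position 23 ')': depth becomes 2
  Position 24 ')': depth becomes 1
  Position 25 ')': depth becomes 0
Maximum depth reached: 4

4
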